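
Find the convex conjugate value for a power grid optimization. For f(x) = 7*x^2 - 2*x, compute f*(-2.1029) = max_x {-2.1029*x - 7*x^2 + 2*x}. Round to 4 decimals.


f*(y) = sup_x {y*x - a*x^2 - b*x} = sup_x {(y-b)*x - a*x^2}
FOC: (y - b) - 2a*x = 0 => x* = (y - b)/(2a)
x* = (-2.1029 + 2)/(2*7) = -0.0074
f*(-2.1029) = (y-b)^2/(4a) = (-2.1029 + 2)^2/(4*7)
= 0.0106/28 = 0.0004


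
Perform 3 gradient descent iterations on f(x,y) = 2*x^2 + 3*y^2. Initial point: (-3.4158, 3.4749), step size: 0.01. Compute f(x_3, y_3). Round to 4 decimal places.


Gradient descent on f(x,y) = 2*x^2 + 3*y^2.
Starting point: (-3.4158, 3.4749), alpha = 0.01
Step 1: grad_x = 2*2*-3.4158 = -13.6632, grad_y = 2*3*3.4749 = 20.8494
  x_1 = -3.4158 - 0.01*-13.6632 = -3.2792
  y_1 = 3.4749 - 0.01*20.8494 = 3.2664
Step 2: grad_x = 2*2*-3.2792 = -13.1167, grad_y = 2*3*3.2664 = 19.5984
  x_2 = -3.2792 - 0.01*-13.1167 = -3.148
  y_2 = 3.2664 - 0.01*19.5984 = 3.0704
Step 3: grad_x = 2*2*-3.148 = -12.592, grad_y = 2*3*3.0704 = 18.4225
  x_3 = -3.148 - 0.01*-12.592 = -3.0221
  y_3 = 3.0704 - 0.01*18.4225 = 2.8862
f(-3.0221, 2.8862) = 2*(-3.0221)^2 + 3*2.8862^2 = 43.2563


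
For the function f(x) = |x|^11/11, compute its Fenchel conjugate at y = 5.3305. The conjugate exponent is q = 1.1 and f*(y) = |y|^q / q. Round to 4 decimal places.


The conjugate exponent q satisfies 1/p + 1/q = 1.
p = 11, so q = 11/(11 - 1) = 1.1
|y|^q = 5.3305^1.1 = 6.3015
f*(5.3305) = 6.3015 / 1.1 = 5.7286


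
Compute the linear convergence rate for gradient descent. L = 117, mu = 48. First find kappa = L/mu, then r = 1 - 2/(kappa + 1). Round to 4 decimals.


Step 1: Compute the condition number.
kappa = L/mu = 117/48 = 2.4375
Step 2: Compute the convergence rate.
r = 1 - 2/(kappa + 1) = 1 - 2*mu/(L + mu) = (L - mu)/(L + mu) = 69/165 = 0.4182


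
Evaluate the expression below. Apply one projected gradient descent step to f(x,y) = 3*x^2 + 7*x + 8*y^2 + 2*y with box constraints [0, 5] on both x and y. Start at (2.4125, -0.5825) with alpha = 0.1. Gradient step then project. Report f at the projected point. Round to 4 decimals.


Step 1: Compute gradient at (2.4125, -0.5825).
grad_x = 2*3*2.4125 + 7 = 21.475
grad_y = 2*8*-0.5825 + 2 = -7.32
Step 2: Gradient step.
x_raw = 2.4125 - 0.1*21.475 = 0.265
y_raw = -0.5825 - 0.1*-7.32 = 0.1495
Step 3: Project onto [0, 5].
x_proj = clip(0.265) = 0.265
y_proj = clip(0.1495) = 0.1495
Step 4: Evaluate f.
f(0.265, 0.1495) = 2.5435


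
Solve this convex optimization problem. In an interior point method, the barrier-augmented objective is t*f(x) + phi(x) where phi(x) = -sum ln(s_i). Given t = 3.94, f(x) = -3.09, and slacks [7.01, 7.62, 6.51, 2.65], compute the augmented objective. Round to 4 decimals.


Step 1: Compute log-barrier.
ln values: [1.9473, 2.0308, 1.8733, 0.9746]
phi = -(1.9473 + 2.0308 + 1.8733 + 0.9746) = -6.826
Step 2: Compute augmented objective.
t*f(x) = 3.94*-3.09 = -12.1746
Total = -12.1746 - 6.826 = -19.0006


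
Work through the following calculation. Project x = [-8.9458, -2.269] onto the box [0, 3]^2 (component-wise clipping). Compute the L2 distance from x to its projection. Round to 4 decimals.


Project each component onto [0, 3].
clip(-8.9458) = 0.0, clip(-2.269) = 0.0
Projection = [0.0, 0.0]
Squared diffs: [80.0273, 5.1484]
Distance = sqrt(85.1757) = 9.2291


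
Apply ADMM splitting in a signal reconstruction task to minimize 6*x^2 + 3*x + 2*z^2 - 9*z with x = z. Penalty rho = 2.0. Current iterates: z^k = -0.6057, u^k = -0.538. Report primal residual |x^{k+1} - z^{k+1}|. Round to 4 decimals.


ADMM iteration with rho = 2.0, z^k = -0.6057, u^k = -0.538
Step 1: x-update.
Minimize 6*x^2 + 3*x + (2.0/2)*(x + 0.6057 - 0.538)^2
FOC: (2*6 + 2.0)*x = -3 + 2.0*(-0.6057 + 0.538)
x^{k+1} = -0.224
Step 2: z-update.
Minimize 2*z^2 - 9*z + (2.0/2)*(-0.224 - z - 0.538)^2
FOC: (2*2 + 2.0)*z = 9 + 2.0*(-0.224 - 0.538)
z^{k+1} = 1.246
Step 3: u-update.
u^{k+1} = -0.538 - 0.224 - 1.246 = -2.008
Step 4: Primal residual = |-0.224 - 1.246| = 1.47


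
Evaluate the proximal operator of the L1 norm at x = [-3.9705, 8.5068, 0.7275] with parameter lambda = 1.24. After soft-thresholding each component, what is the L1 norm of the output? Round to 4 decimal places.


Soft-thresholding with lambda = 1.24:
prox(-3.9705) = sign(-3.9705)*max(|-3.9705| - 1.24, 0) = -2.7305
prox(8.5068) = sign(8.5068)*max(|8.5068| - 1.24, 0) = 7.2668
prox(0.7275) = sign(0.7275)*max(|0.7275| - 1.24, 0) = 0.0
prox(x) = [-2.7305, 7.2668, 0.0]
||prox(x)||_1 = 2.7305 + 7.2668 + 0.0 = 9.9973


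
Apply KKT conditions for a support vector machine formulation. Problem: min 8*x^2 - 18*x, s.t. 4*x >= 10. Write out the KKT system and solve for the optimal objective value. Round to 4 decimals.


Step 1: Try lambda = 0 (constraint inactive).
x_unc = 18/(2*8) = 1.125
Check: 4*1.125 = 4.5 < 10 -- violated!
Step 2: Constraint must be active: 4*x = 10
x* = 10/4 = 2.5
lambda = (2*8*2.5 - 18)/4 = 5.5
Step 3: Compute optimal value.
f(x*) = 8*2.5^2 - 18*2.5 = 5.0


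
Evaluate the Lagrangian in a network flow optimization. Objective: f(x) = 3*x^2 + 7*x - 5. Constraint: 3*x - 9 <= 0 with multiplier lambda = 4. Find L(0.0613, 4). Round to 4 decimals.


Step 1: Evaluate f(x).
f(0.0613) = 3*0.0613^2 + 7*0.0613 - 5 = -4.5596
Step 2: Evaluate g(x).
g(0.0613) = 3*0.0613 - 9 = -8.8161
Step 3: Compute Lagrangian.
L = -4.5596 + 4*-8.8161 = -39.824


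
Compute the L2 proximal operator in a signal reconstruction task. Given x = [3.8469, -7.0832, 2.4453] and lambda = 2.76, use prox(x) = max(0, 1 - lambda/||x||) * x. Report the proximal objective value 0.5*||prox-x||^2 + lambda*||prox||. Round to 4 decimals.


Step 1: Compute ||x||.
||x|| = 8.4232
Step 2: Compute scaling factor.
scale = max(0, 1 - 2.76/8.4232) = 0.6723
Step 3: prox(x) = [2.5864, -4.7623, 1.6441]
||prox(x)|| = 5.6632
Step 4: Proximal objective.
0.5*||prox-x||^2 = 3.8088
lambda*||prox|| = 15.6304
Total = 19.4392


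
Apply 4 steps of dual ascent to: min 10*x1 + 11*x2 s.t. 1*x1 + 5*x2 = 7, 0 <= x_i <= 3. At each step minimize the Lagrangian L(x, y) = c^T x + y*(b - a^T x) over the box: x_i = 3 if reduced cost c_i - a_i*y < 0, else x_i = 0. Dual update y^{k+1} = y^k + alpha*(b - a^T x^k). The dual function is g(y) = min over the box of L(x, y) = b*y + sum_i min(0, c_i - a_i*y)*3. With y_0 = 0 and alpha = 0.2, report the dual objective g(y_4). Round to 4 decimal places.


Dual ascent for LP: min 10*x1 + 11*x2, 1*x1 + 5*x2 = 7, 0 <= x_i <= 3
Step 1: y^k = 0.0, reduced costs: (10.0, 11.0)
  x^k = (0.0, 0.0), subgradient = b - a^T x = 7.0
  y^{k+1} = 0.0 + 0.2*7.0 = 1.4
Step 2: y^k = 1.4, reduced costs: (8.6, 4.0)
  x^k = (0.0, 0.0), subgradient = b - a^T x = 7.0
  y^{k+1} = 1.4 + 0.2*7.0 = 2.8
Step 3: y^k = 2.8, reduced costs: (7.2, -3.0)
  x^k = (0.0, 3.0), subgradient = b - a^T x = -8.0
  y^{k+1} = 2.8 + 0.2*-8.0 = 1.2
Step 4: y^k = 1.2, reduced costs: (8.8, 5.0)
  x^k = (0.0, 0.0), subgradient = b - a^T x = 7.0
  y^{k+1} = 1.2 + 0.2*7.0 = 2.6
Dual objective at y_4 = 2.6: reduced costs (7.4, -2.0), box minimizer x = (0.0, 3.0)
g(y_4) = b*y + (c1 - a1*y)*x1 + (c2 - a2*y)*x2 = 7*2.6 + 7.4*0.0 + (-2.0)*3.0 = 18.2 + 0.0 - 6.0 = 12.2


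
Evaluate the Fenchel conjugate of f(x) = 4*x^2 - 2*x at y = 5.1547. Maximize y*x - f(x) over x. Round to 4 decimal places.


f*(y) = sup_x {y*x - a*x^2 - b*x} = sup_x {(y-b)*x - a*x^2}
FOC: (y - b) - 2a*x = 0 => x* = (y - b)/(2a)
x* = (5.1547 + 2)/(2*4) = 0.8943
f*(5.1547) = (y-b)^2/(4a) = (5.1547 + 2)^2/(4*4)
= 51.1897/16 = 3.1994


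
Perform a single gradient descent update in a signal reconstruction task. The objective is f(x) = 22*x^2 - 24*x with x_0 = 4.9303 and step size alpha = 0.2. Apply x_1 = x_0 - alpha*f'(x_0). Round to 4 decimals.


We compute the gradient at x_0 and apply the update.
f'(x) = 44*x - 24
f'(4.9303) = 44*4.9303 - 24 = 192.9332
x_1 = 4.9303 - 0.2*192.9332 = -33.6563


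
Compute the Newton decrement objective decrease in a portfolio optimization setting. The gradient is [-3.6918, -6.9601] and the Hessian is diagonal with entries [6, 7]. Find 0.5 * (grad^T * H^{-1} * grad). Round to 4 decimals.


Step 1: H is diagonal, so H^(-1) * g = [-0.6153, -0.9943].
Step 2: g^T H^(-1) g = sum_i g_i^2 / H_ii
  = (-3.6918)^2/6 + (-6.9601)^2/7
  = 2.2716 + 6.9204 = 9.192
Step 3: Objective decrease = 0.5 * g^T H^(-1) g = 4.596


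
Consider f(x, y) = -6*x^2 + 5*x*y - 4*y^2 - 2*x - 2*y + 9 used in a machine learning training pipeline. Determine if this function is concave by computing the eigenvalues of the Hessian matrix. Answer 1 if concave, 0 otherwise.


The Hessian of f(x,y) = -6*x^2 + 5*x*y - 4*y^2 - 2*x - 2*y + 9 is:
H = [[-12, 5], [5, -8]]
Trace = -12 - 8 = -20
Determinant = -12*-8 - (5)^2 = 71
Discriminant = (-20)^2 - 4*71 = 116.0
Eigenvalues: lambda_1 = -15.3852, lambda_2 = -4.6148
The function is concave.

1


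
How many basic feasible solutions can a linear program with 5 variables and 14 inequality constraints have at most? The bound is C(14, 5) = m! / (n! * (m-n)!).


Each vertex corresponds to some choice of n active constraints out of m, so the number of vertices is at most C(m, n) = m! / (n!(m-n)!).
m = 14, n = 5
Numerator: 14 * 13 * 12 * 11 * 10
Denominator: 5! = 120
C(14, 5) = 2002


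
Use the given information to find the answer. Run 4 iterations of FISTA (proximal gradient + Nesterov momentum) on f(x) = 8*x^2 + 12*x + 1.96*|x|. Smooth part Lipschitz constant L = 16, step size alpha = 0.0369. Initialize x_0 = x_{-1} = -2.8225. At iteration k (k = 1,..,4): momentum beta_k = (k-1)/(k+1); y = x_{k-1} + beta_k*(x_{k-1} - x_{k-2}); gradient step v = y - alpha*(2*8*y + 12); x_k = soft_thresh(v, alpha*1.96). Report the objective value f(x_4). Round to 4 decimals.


FISTA on f(x) = 8*x^2 + 12*x + 1.96*|x|
L = 16, alpha = 0.0369
Iteration 1: beta = 0.0, y = -2.8225 + 0.0*(-2.8225 + 2.8225) = -2.8225
  grad(y) = -33.16, v = y - alpha*grad = -1.5989
  prox(v) = soft_thresh(-1.5989, 0.0723) = -1.5266
Iteration 2: beta = 0.3333, y = -1.5266 + 0.3333*(-1.5266 + 2.8225) = -1.0946
  grad(y) = -5.5135, v = y - alpha*grad = -0.8911
  prox(v) = soft_thresh(-0.8911, 0.0723) = -0.8188
Iteration 3: beta = 0.5, y = -0.8188 + 0.5*(-0.8188 + 1.5266) = -0.4649
  grad(y) = 4.5608, v = y - alpha*grad = -0.6332
  prox(v) = soft_thresh(-0.6332, 0.0723) = -0.5609
Iteration 4: beta = 0.6, y = -0.5609 + 0.6*(-0.5609 + 0.8188) = -0.4062
  grad(y) = 5.5012, v = y - alpha*grad = -0.6092
  prox(v) = soft_thresh(-0.6092, 0.0723) = -0.5368
f(x_4) = 8*(-0.5368)^2 + 12*(-0.5368) + 1.96*|-0.5368| = -3.0843


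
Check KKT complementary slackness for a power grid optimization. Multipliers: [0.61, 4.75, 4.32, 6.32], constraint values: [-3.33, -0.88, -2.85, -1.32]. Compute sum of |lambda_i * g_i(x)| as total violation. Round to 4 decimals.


KKT complementary slackness check:
lambda_1 * g_1 = 0.61 * -3.33 = -2.0313
lambda_2 * g_2 = 4.75 * -0.88 = -4.18
lambda_3 * g_3 = 4.32 * -2.85 = -12.312
lambda_4 * g_4 = 6.32 * -1.32 = -8.3424
Total violation = 2.0313 + 4.18 + 12.312 + 8.3424 = 26.8657


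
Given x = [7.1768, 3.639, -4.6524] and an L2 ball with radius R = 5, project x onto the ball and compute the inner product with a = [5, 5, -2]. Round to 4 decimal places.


Step 1: Compute ||x|| (intermediates to 6 decimals).
||x|| = sqrt(7.1768^2 + 3.639^2 + (-4.6524)^2) = 9.294816
Step 2: Project.
Since ||x|| > R, scale = R/||x|| = 5/9.294816 = 0.537934, proj(x) = scale * x
proj(x) = [3.860645, 1.957542, -2.502684]
Step 3: Dot product.
a^T * proj(x) = 5*3.860645 + 5*1.957542 - 2*(-2.502684) = 34.0963


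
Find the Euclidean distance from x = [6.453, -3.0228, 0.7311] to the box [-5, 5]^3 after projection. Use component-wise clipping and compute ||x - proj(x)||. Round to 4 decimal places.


Project each component onto [-5, 5].
clip(6.453) = 5.0, clip(-3.0228) = -3.0228, clip(0.7311) = 0.7311
Projection = [5.0, -3.0228, 0.7311]
Squared diffs: [2.1112, 0.0, 0.0]
Distance = sqrt(2.1112) = 1.453


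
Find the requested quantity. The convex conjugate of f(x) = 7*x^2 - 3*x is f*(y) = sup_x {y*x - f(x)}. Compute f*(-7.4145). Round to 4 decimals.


f*(y) = sup_x {y*x - a*x^2 - b*x} = sup_x {(y-b)*x - a*x^2}
FOC: (y - b) - 2a*x = 0 => x* = (y - b)/(2a)
x* = (-7.4145 + 3)/(2*7) = -0.3153
f*(-7.4145) = (y-b)^2/(4a) = (-7.4145 + 3)^2/(4*7)
= 19.4878/28 = 0.696


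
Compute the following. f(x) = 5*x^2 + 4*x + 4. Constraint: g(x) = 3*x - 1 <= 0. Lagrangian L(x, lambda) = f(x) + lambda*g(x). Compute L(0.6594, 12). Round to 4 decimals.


Step 1: Evaluate f(x).
f(0.6594) = 5*0.6594^2 + 4*0.6594 + 4 = 8.8116
Step 2: Evaluate g(x).
g(0.6594) = 3*0.6594 - 1 = 0.9782
Step 3: Compute Lagrangian.
L = 8.8116 + 12*0.9782 = 20.55


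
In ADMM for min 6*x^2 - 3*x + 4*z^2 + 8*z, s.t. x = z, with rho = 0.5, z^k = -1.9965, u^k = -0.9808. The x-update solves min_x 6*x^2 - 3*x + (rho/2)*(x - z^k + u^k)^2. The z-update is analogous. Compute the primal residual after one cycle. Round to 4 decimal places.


ADMM iteration with rho = 0.5, z^k = -1.9965, u^k = -0.9808
Step 1: x-update.
Minimize 6*x^2 - 3*x + (0.5/2)*(x + 1.9965 - 0.9808)^2
FOC: (2*6 + 0.5)*x = 3 + 0.5*(-1.9965 + 0.9808)
x^{k+1} = 0.1994
Step 2: z-update.
Minimize 4*z^2 + 8*z + (0.5/2)*(0.1994 - z - 0.9808)^2
FOC: (2*4 + 0.5)*z = -8 + 0.5*(0.1994 - 0.9808)
z^{k+1} = -0.9871
Step 3: u-update.
u^{k+1} = -0.9808 + 0.1994 + 0.9871 = 0.2057
Step 4: Primal residual = |0.1994 + 0.9871| = 1.1865


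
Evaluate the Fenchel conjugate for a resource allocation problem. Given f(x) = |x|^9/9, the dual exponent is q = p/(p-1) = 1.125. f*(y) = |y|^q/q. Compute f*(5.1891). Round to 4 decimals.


The conjugate exponent q satisfies 1/p + 1/q = 1.
p = 9, so q = 9/(9 - 1) = 1.125
|y|^q = 5.1891^1.125 = 6.375
f*(5.1891) = 6.375 / 1.125 = 5.6666


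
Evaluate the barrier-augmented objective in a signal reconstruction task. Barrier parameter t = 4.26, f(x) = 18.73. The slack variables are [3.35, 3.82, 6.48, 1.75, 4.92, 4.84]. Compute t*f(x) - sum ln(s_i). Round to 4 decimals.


Step 1: Compute log-barrier.
ln values: [1.209, 1.3403, 1.8687, 0.5596, 1.5933, 1.5769]
phi = -(1.209 + 1.3403 + 1.8687 + 0.5596 + 1.5933 + 1.5769) = -8.1478
Step 2: Compute augmented objective.
t*f(x) = 4.26*18.73 = 79.7898
Total = 79.7898 - 8.1478 = 71.642


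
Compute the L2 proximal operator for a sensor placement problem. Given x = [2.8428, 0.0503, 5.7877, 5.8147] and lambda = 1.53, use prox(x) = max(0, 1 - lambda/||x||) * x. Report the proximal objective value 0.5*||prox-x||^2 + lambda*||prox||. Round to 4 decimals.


Step 1: Compute ||x||.
||x|| = 8.6829
Step 2: Compute scaling factor.
scale = max(0, 1 - 1.53/8.6829) = 0.8238
Step 3: prox(x) = [2.3419, 0.0414, 4.7679, 4.7901]
||prox(x)|| = 7.1529
Step 4: Proximal objective.
0.5*||prox-x||^2 = 1.1705
lambda*||prox|| = 10.9439
Total = 12.1143


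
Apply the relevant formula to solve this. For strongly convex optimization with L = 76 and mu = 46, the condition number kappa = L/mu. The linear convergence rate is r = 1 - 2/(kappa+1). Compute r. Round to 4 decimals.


Step 1: Compute the condition number.
kappa = L/mu = 76/46 = 1.6522
Step 2: Compute the convergence rate.
r = 1 - 2/(kappa + 1) = 1 - 2*mu/(L + mu) = (L - mu)/(L + mu) = 30/122 = 0.2459


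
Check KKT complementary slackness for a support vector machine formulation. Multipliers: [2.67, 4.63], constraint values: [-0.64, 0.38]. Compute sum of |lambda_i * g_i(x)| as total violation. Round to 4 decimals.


KKT complementary slackness check:
lambda_1 * g_1 = 2.67 * -0.64 = -1.7088
lambda_2 * g_2 = 4.63 * 0.38 = 1.7594
Total violation = 1.7088 + 1.7594 = 3.4682


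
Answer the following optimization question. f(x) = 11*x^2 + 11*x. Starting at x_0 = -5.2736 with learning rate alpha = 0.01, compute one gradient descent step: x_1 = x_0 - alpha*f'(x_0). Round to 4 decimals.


We compute the gradient at x_0 and apply the update.
f'(x) = 22*x + 11
f'(-5.2736) = 22*-5.2736 + 11 = -105.0192
x_1 = -5.2736 - 0.01*-105.0192 = -4.2234


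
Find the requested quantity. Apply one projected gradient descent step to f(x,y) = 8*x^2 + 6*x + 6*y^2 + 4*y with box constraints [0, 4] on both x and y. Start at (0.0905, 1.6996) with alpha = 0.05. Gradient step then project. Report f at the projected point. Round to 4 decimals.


Step 1: Compute gradient at (0.0905, 1.6996).
grad_x = 2*8*0.0905 + 6 = 7.448
grad_y = 2*6*1.6996 + 4 = 24.3952
Step 2: Gradient step.
x_raw = 0.0905 - 0.05*7.448 = -0.2819
y_raw = 1.6996 - 0.05*24.3952 = 0.4798
Step 3: Project onto [0, 4].
x_proj = clip(-0.2819) = 0.0
y_proj = clip(0.4798) = 0.4798
Step 4: Evaluate f.
f(0.0, 0.4798) = 3.3008


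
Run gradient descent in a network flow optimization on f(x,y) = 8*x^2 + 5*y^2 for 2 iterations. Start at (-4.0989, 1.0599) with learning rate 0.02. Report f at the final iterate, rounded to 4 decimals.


Gradient descent on f(x,y) = 8*x^2 + 5*y^2.
Starting point: (-4.0989, 1.0599), alpha = 0.02
Step 1: grad_x = 2*8*-4.0989 = -65.5824, grad_y = 2*5*1.0599 = 10.599
  x_1 = -4.0989 - 0.02*-65.5824 = -2.7873
  y_1 = 1.0599 - 0.02*10.599 = 0.8479
Step 2: grad_x = 2*8*-2.7873 = -44.596, grad_y = 2*5*0.8479 = 8.4792
  x_2 = -2.7873 - 0.02*-44.596 = -1.8953
  y_2 = 0.8479 - 0.02*8.4792 = 0.6783
f(-1.8953, 0.6783) = 8*(-1.8953)^2 + 5*0.6783^2 = 31.0389


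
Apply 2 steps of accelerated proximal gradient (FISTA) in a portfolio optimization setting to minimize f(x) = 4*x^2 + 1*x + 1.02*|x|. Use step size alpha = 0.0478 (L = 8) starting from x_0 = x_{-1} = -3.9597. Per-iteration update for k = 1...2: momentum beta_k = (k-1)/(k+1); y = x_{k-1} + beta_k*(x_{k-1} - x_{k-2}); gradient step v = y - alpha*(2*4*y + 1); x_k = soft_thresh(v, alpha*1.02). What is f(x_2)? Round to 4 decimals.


FISTA on f(x) = 4*x^2 + 1*x + 1.02*|x|
L = 8, alpha = 0.0478
Iteration 1: beta = 0.0, y = -3.9597 + 0.0*(-3.9597 + 3.9597) = -3.9597
  grad(y) = -30.6776, v = y - alpha*grad = -2.4933
  prox(v) = soft_thresh(-2.4933, 0.0488) = -2.4446
Iteration 2: beta = 0.3333, y = -2.4446 + 0.3333*(-2.4446 + 3.9597) = -1.9395
  grad(y) = -14.5161, v = y - alpha*grad = -1.2456
  prox(v) = soft_thresh(-1.2456, 0.0488) = -1.1969
f(x_2) = 4*(-1.1969)^2 + 1*(-1.1969) + 1.02*|-1.1969| = 5.7541


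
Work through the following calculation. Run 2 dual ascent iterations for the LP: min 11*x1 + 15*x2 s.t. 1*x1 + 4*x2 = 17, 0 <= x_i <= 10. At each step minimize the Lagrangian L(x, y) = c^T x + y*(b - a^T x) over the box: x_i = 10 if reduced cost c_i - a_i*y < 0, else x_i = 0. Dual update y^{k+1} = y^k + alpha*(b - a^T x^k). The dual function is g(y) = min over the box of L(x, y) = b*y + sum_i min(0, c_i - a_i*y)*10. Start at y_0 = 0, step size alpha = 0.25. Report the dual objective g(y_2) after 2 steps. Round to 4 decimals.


Dual ascent for LP: min 11*x1 + 15*x2, 1*x1 + 4*x2 = 17, 0 <= x_i <= 10
Step 1: y^k = 0.0, reduced costs: (11.0, 15.0)
  x^k = (0.0, 0.0), subgradient = b - a^T x = 17.0
  y^{k+1} = 0.0 + 0.25*17.0 = 4.25
Step 2: y^k = 4.25, reduced costs: (6.75, -2.0)
  x^k = (0.0, 10.0), subgradient = b - a^T x = -23.0
  y^{k+1} = 4.25 + 0.25*-23.0 = -1.5
Dual objective at y_2 = -1.5: reduced costs (12.5, 21.0), box minimizer x = (0.0, 0.0)
g(y_2) = b*y + (c1 - a1*y)*x1 + (c2 - a2*y)*x2 = 17*(-1.5) + 12.5*0.0 + 21.0*0.0 = -25.5 + 0.0 + 0.0 = -25.5


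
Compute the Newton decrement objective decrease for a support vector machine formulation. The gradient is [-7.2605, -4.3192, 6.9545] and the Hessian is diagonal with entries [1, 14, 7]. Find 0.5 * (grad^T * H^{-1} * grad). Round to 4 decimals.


Step 1: H is diagonal, so H^(-1) * g = [-7.2605, -0.3085, 0.9935].
Step 2: g^T H^(-1) g = sum_i g_i^2 / H_ii
  = (-7.2605)^2/1 + (-4.3192)^2/14 + (6.9545)^2/7
  = 52.7149 + 1.3325 + 6.9093 = 60.9567
Step 3: Objective decrease = 0.5 * g^T H^(-1) g = 30.4783


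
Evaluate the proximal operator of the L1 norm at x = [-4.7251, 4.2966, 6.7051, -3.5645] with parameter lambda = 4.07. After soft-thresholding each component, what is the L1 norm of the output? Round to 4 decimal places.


Soft-thresholding with lambda = 4.07:
prox(-4.7251) = sign(-4.7251)*max(|-4.7251| - 4.07, 0) = -0.6551
prox(4.2966) = sign(4.2966)*max(|4.2966| - 4.07, 0) = 0.2266
prox(6.7051) = sign(6.7051)*max(|6.7051| - 4.07, 0) = 2.6351
prox(-3.5645) = sign(-3.5645)*max(|-3.5645| - 4.07, 0) = 0.0
prox(x) = [-0.6551, 0.2266, 2.6351, 0.0]
||prox(x)||_1 = 0.6551 + 0.2266 + 2.6351 + 0.0 = 3.5168


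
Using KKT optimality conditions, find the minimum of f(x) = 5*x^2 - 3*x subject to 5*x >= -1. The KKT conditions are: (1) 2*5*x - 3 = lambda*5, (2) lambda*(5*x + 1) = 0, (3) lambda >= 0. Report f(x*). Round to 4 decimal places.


Step 1: Try lambda = 0 (constraint inactive).
Stationarity: 2*5*x - 3 = 0
x* = 3/(2*5) = 0.3
Check constraint: 5*0.3 = 1.5 >= -1 -- satisfied.
Step 2: Compute optimal value.
f(x*) = 5*0.3^2 - 3*0.3 = -0.45


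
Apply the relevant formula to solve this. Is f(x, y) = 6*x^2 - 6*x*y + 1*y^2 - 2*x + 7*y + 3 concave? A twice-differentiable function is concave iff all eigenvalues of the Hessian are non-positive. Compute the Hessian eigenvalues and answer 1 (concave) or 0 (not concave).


The Hessian of f(x,y) = 6*x^2 - 6*x*y + 1*y^2 - 2*x + 7*y + 3 is:
H = [[12, -6], [-6, 2]]
Trace = 12 + 2 = 14
Determinant = 12*2 - (-6)^2 = -12
Discriminant = (14)^2 - 4*-12 = 244.0
Eigenvalues: lambda_1 = -0.8102, lambda_2 = 14.8102
The function is not concave.

0


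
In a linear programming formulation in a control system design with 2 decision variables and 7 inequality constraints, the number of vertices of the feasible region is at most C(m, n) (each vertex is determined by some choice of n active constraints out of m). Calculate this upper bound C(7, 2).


Each vertex corresponds to some choice of n active constraints out of m, so the number of vertices is at most C(m, n) = m! / (n!(m-n)!).
m = 7, n = 2
Numerator: 7 * 6
Denominator: 2! = 2
C(7, 2) = 21


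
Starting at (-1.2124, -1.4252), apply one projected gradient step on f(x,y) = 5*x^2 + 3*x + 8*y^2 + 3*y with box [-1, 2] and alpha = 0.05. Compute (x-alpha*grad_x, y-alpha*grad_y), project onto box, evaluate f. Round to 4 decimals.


Step 1: Compute gradient at (-1.2124, -1.4252).
grad_x = 2*5*-1.2124 + 3 = -9.124
grad_y = 2*8*-1.4252 + 3 = -19.8032
Step 2: Gradient step.
x_raw = -1.2124 - 0.05*-9.124 = -0.7562
y_raw = -1.4252 - 0.05*-19.8032 = -0.435
Step 3: Project onto [-1, 2].
x_proj = clip(-0.7562) = -0.7562
y_proj = clip(-0.435) = -0.435
Step 4: Evaluate f.
f(-0.7562, -0.435) = 0.7996


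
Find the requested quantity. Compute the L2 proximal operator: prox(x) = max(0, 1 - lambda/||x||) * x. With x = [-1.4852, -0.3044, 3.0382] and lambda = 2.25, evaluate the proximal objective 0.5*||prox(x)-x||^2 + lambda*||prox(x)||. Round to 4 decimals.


Step 1: Compute ||x||.
||x|| = 3.3955
Step 2: Compute scaling factor.
scale = max(0, 1 - 2.25/3.3955) = 0.3374
Step 3: prox(x) = [-0.501, -0.1027, 1.0249]
||prox(x)|| = 1.1455
Step 4: Proximal objective.
0.5*||prox-x||^2 = 2.5313
lambda*||prox|| = 2.5774
Total = 5.1085


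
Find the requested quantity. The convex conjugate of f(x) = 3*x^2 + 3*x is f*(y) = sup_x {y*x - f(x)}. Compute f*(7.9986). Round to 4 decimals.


f*(y) = sup_x {y*x - a*x^2 - b*x} = sup_x {(y-b)*x - a*x^2}
FOC: (y - b) - 2a*x = 0 => x* = (y - b)/(2a)
x* = (7.9986 - 3)/(2*3) = 0.8331
f*(7.9986) = (y-b)^2/(4a) = (7.9986 - 3)^2/(4*3)
= 24.986/12 = 2.0822


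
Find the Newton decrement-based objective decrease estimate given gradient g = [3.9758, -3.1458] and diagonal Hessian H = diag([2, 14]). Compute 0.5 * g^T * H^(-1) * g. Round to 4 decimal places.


Step 1: H is diagonal, so H^(-1) * g = [1.9879, -0.2247].
Step 2: g^T H^(-1) g = sum_i g_i^2 / H_ii
  = (3.9758)^2/2 + (-3.1458)^2/14
  = 7.9035 + 0.7069 = 8.6104
Step 3: Objective decrease = 0.5 * g^T H^(-1) g = 4.3052


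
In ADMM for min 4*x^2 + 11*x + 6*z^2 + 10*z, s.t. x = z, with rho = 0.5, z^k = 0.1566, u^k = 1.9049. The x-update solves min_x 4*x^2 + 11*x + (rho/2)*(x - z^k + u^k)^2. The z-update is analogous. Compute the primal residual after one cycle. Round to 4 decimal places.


ADMM iteration with rho = 0.5, z^k = 0.1566, u^k = 1.9049
Step 1: x-update.
Minimize 4*x^2 + 11*x + (0.5/2)*(x - 0.1566 + 1.9049)^2
FOC: (2*4 + 0.5)*x = -11 + 0.5*(0.1566 - 1.9049)
x^{k+1} = -1.397
Step 2: z-update.
Minimize 6*z^2 + 10*z + (0.5/2)*(-1.397 - z + 1.9049)^2
FOC: (2*6 + 0.5)*z = -10 + 0.5*(-1.397 + 1.9049)
z^{k+1} = -0.7797
Step 3: u-update.
u^{k+1} = 1.9049 - 1.397 + 0.7797 = 1.2876
Step 4: Primal residual = |-1.397 + 0.7797| = 0.6173


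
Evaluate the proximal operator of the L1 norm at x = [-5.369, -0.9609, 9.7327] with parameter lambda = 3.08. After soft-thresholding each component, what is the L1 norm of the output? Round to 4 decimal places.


Soft-thresholding with lambda = 3.08:
prox(-5.369) = sign(-5.369)*max(|-5.369| - 3.08, 0) = -2.289
prox(-0.9609) = sign(-0.9609)*max(|-0.9609| - 3.08, 0) = 0.0
prox(9.7327) = sign(9.7327)*max(|9.7327| - 3.08, 0) = 6.6527
prox(x) = [-2.289, 0.0, 6.6527]
||prox(x)||_1 = 2.289 + 0.0 + 6.6527 = 8.9417


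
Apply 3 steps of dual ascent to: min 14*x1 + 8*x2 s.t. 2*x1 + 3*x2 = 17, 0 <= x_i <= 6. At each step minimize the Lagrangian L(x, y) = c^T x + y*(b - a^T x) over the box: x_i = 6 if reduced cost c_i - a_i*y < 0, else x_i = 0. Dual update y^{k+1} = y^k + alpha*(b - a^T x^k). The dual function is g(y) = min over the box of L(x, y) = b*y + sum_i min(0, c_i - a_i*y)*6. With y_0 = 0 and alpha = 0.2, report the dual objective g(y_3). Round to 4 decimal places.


Dual ascent for LP: min 14*x1 + 8*x2, 2*x1 + 3*x2 = 17, 0 <= x_i <= 6
Step 1: y^k = 0.0, reduced costs: (14.0, 8.0)
  x^k = (0.0, 0.0), subgradient = b - a^T x = 17.0
  y^{k+1} = 0.0 + 0.2*17.0 = 3.4
Step 2: y^k = 3.4, reduced costs: (7.2, -2.2)
  x^k = (0.0, 6.0), subgradient = b - a^T x = -1.0
  y^{k+1} = 3.4 + 0.2*-1.0 = 3.2
Step 3: y^k = 3.2, reduced costs: (7.6, -1.6)
  x^k = (0.0, 6.0), subgradient = b - a^T x = -1.0
  y^{k+1} = 3.2 + 0.2*-1.0 = 3.0
Dual objective at y_3 = 3.0: reduced costs (8.0, -1.0), box minimizer x = (0.0, 6.0)
g(y_3) = b*y + (c1 - a1*y)*x1 + (c2 - a2*y)*x2 = 17*3.0 + 8.0*0.0 + (-1.0)*6.0 = 51.0 + 0.0 - 6.0 = 45.0


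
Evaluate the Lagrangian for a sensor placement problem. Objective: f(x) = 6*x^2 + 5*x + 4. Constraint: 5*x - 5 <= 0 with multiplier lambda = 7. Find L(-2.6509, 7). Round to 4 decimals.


Step 1: Evaluate f(x).
f(-2.6509) = 6*(-2.6509)^2 + 5*(-2.6509) + 4 = 32.9091
Step 2: Evaluate g(x).
g(-2.6509) = 5*-2.6509 - 5 = -18.2545
Step 3: Compute Lagrangian.
L = 32.9091 + 7*-18.2545 = -94.8724


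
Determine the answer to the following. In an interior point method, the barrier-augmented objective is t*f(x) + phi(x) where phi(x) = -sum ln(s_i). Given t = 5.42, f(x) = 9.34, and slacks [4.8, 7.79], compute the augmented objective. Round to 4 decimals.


Step 1: Compute log-barrier.
ln values: [1.5686, 2.0528]
phi = -(1.5686 + 2.0528) = -3.6215
Step 2: Compute augmented objective.
t*f(x) = 5.42*9.34 = 50.6228
Total = 50.6228 - 3.6215 = 47.0013


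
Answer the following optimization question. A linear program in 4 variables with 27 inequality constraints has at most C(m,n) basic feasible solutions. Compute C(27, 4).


Each vertex corresponds to some choice of n active constraints out of m, so the number of vertices is at most C(m, n) = m! / (n!(m-n)!).
m = 27, n = 4
Numerator: 27 * 26 * 25 * 24
Denominator: 4! = 24
C(27, 4) = 17550


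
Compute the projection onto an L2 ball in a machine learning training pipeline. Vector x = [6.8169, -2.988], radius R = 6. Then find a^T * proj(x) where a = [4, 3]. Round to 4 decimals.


Step 1: Compute ||x|| (intermediates to 6 decimals).
||x|| = sqrt(6.8169^2 + (-2.988)^2) = 7.443001
Step 2: Project.
Since ||x|| > R, scale = R/||x|| = 6/7.443001 = 0.806126, proj(x) = scale * x
proj(x) = [5.49528, -2.408704]
Step 3: Dot product.
a^T * proj(x) = 4*5.49528 + 3*(-2.408704) = 14.755


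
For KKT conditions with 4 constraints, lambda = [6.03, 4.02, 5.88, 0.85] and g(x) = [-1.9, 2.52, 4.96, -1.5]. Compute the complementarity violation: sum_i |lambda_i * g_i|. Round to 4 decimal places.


KKT complementary slackness check:
lambda_1 * g_1 = 6.03 * -1.9 = -11.457
lambda_2 * g_2 = 4.02 * 2.52 = 10.1304
lambda_3 * g_3 = 5.88 * 4.96 = 29.1648
lambda_4 * g_4 = 0.85 * -1.5 = -1.275
Total violation = 11.457 + 10.1304 + 29.1648 + 1.275 = 52.0272


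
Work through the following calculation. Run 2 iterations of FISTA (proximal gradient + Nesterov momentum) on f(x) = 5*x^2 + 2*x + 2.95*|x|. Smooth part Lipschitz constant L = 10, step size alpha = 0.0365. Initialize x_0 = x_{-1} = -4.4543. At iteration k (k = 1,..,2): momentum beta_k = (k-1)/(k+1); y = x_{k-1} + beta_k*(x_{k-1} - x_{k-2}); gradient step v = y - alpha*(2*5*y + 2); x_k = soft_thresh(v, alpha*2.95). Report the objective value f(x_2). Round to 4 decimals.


FISTA on f(x) = 5*x^2 + 2*x + 2.95*|x|
L = 10, alpha = 0.0365
Iteration 1: beta = 0.0, y = -4.4543 + 0.0*(-4.4543 + 4.4543) = -4.4543
  grad(y) = -42.543, v = y - alpha*grad = -2.9015
  prox(v) = soft_thresh(-2.9015, 0.1077) = -2.7938
Iteration 2: beta = 0.3333, y = -2.7938 + 0.3333*(-2.7938 + 4.4543) = -2.2403
  grad(y) = -20.4031, v = y - alpha*grad = -1.4956
  prox(v) = soft_thresh(-1.4956, 0.1077) = -1.3879
f(x_2) = 5*(-1.3879)^2 + 2*(-1.3879) + 2.95*|-1.3879| = 10.9501


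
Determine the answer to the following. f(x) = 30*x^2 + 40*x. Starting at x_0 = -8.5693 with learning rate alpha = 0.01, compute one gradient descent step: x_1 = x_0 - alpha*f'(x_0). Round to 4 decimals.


We compute the gradient at x_0 and apply the update.
f'(x) = 60*x + 40
f'(-8.5693) = 60*-8.5693 + 40 = -474.158
x_1 = -8.5693 - 0.01*-474.158 = -3.8277


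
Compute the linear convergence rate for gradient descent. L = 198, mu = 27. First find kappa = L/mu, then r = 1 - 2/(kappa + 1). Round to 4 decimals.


Step 1: Compute the condition number.
kappa = L/mu = 198/27 = 7.3333
Step 2: Compute the convergence rate.
r = 1 - 2/(kappa + 1) = 1 - 2*mu/(L + mu) = (L - mu)/(L + mu) = 171/225 = 0.76


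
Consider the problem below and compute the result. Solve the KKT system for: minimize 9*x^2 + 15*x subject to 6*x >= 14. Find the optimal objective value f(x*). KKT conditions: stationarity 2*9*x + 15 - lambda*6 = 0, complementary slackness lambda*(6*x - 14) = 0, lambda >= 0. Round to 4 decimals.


Step 1: Try lambda = 0 (constraint inactive).
x_unc = -15/(2*9) = -0.8333
Check: 6*-0.8333 = -4.9998 < 14 -- violated!
Step 2: Constraint must be active: 6*x = 14
x* = 14/6 = 7/3 = 2.3333 (rounded; the exact value 7/3 is used below)
lambda = (2*9*(7/3) + 15)/6 = 9.5
Step 3: Compute optimal value.
f(x*) = 9*(7/3)^2 + 15*(7/3) = 84.0


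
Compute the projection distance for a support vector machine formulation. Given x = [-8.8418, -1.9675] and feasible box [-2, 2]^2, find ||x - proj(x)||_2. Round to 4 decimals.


Project each component onto [-2, 2].
clip(-8.8418) = -2.0, clip(-1.9675) = -1.9675
Projection = [-2.0, -1.9675]
Squared diffs: [46.8102, 0.0]
Distance = sqrt(46.8102) = 6.8418


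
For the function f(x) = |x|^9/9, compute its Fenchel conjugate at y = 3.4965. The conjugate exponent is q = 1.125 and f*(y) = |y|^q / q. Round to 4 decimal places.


The conjugate exponent q satisfies 1/p + 1/q = 1.
p = 9, so q = 9/(9 - 1) = 1.125
|y|^q = 3.4965^1.125 = 4.0887
f*(3.4965) = 4.0887 / 1.125 = 3.6344


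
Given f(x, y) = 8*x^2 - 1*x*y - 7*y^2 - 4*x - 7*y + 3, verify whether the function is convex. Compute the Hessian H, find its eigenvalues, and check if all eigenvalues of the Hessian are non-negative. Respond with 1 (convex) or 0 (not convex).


The Hessian of f(x,y) = 8*x^2 - 1*x*y - 7*y^2 - 4*x - 7*y + 3 is:
H = [[16, -1], [-1, -14]]
Trace = 16 - 14 = 2
Determinant = 16*-14 - (-1)^2 = -225
Discriminant = (2)^2 - 4*-225 = 904.0
Eigenvalues: lambda_1 = -14.0333, lambda_2 = 16.0333
The function is not convex.

0


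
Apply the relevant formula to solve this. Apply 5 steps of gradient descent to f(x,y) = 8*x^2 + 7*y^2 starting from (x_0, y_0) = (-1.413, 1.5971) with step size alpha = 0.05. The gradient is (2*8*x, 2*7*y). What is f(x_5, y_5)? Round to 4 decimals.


Gradient descent on f(x,y) = 8*x^2 + 7*y^2.
Starting point: (-1.413, 1.5971), alpha = 0.05
Step 1: grad_x = 2*8*-1.413 = -22.608, grad_y = 2*7*1.5971 = 22.3594
  x_1 = -1.413 - 0.05*-22.608 = -0.2826
  y_1 = 1.5971 - 0.05*22.3594 = 0.4791
Step 2: grad_x = 2*8*-0.2826 = -4.5216, grad_y = 2*7*0.4791 = 6.7078
  x_2 = -0.2826 - 0.05*-4.5216 = -0.0565
  y_2 = 0.4791 - 0.05*6.7078 = 0.1437
Step 3: grad_x = 2*8*-0.0565 = -0.9043, grad_y = 2*7*0.1437 = 2.0123
  x_3 = -0.0565 - 0.05*-0.9043 = -0.0113
  y_3 = 0.1437 - 0.05*2.0123 = 0.0431
Step 4: grad_x = 2*8*-0.0113 = -0.1809, grad_y = 2*7*0.0431 = 0.6037
  x_4 = -0.0113 - 0.05*-0.1809 = -0.0023
  y_4 = 0.0431 - 0.05*0.6037 = 0.0129
Step 5: grad_x = 2*8*-0.0023 = -0.0362, grad_y = 2*7*0.0129 = 0.1811
  x_5 = -0.0023 - 0.05*-0.0362 = -0.0005
  y_5 = 0.0129 - 0.05*0.1811 = 0.0039
f(-0.0005, 0.0039) = 8*(-0.0005)^2 + 7*0.0039^2 = 0.0001


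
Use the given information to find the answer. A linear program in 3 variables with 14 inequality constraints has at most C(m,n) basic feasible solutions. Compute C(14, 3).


Each vertex corresponds to some choice of n active constraints out of m, so the number of vertices is at most C(m, n) = m! / (n!(m-n)!).
m = 14, n = 3
Numerator: 14 * 13 * 12
Denominator: 3! = 6
C(14, 3) = 364


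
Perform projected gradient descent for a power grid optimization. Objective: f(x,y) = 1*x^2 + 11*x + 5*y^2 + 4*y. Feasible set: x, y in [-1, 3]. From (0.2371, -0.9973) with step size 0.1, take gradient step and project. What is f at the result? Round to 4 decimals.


Step 1: Compute gradient at (0.2371, -0.9973).
grad_x = 2*1*0.2371 + 11 = 11.4742
grad_y = 2*5*-0.9973 + 4 = -5.973
Step 2: Gradient step.
x_raw = 0.2371 - 0.1*11.4742 = -0.9103
y_raw = -0.9973 - 0.1*-5.973 = -0.4
Step 3: Project onto [-1, 3].
x_proj = clip(-0.9103) = -0.9103
y_proj = clip(-0.4) = -0.4
Step 4: Evaluate f.
f(-0.9103, -0.4) = -9.9848


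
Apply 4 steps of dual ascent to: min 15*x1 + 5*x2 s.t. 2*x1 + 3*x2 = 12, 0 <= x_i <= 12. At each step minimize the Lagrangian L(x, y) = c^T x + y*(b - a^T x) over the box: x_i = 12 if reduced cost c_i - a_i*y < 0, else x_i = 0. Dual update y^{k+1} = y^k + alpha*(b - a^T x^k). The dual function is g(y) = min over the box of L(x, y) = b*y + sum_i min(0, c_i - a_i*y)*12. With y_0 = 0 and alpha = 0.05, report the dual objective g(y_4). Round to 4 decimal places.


Dual ascent for LP: min 15*x1 + 5*x2, 2*x1 + 3*x2 = 12, 0 <= x_i <= 12
Step 1: y^k = 0.0, reduced costs: (15.0, 5.0)
  x^k = (0.0, 0.0), subgradient = b - a^T x = 12.0
  y^{k+1} = 0.0 + 0.05*12.0 = 0.6
Step 2: y^k = 0.6, reduced costs: (13.8, 3.2)
  x^k = (0.0, 0.0), subgradient = b - a^T x = 12.0
  y^{k+1} = 0.6 + 0.05*12.0 = 1.2
Step 3: y^k = 1.2, reduced costs: (12.6, 1.4)
  x^k = (0.0, 0.0), subgradient = b - a^T x = 12.0
  y^{k+1} = 1.2 + 0.05*12.0 = 1.8
Step 4: y^k = 1.8, reduced costs: (11.4, -0.4)
  x^k = (0.0, 12.0), subgradient = b - a^T x = -24.0
  y^{k+1} = 1.8 + 0.05*-24.0 = 0.6
Dual objective at y_4 = 0.6: reduced costs (13.8, 3.2), box minimizer x = (0.0, 0.0)
g(y_4) = b*y + (c1 - a1*y)*x1 + (c2 - a2*y)*x2 = 12*0.6 + 13.8*0.0 + 3.2*0.0 = 7.2 + 0.0 + 0.0 = 7.2


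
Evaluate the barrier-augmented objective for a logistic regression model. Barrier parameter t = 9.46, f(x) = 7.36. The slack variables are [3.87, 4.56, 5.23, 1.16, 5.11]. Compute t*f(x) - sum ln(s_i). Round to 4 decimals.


Step 1: Compute log-barrier.
ln values: [1.3533, 1.5173, 1.6544, 0.1484, 1.6312]
phi = -(1.3533 + 1.5173 + 1.6544 + 0.1484 + 1.6312) = -6.3046
Step 2: Compute augmented objective.
t*f(x) = 9.46*7.36 = 69.6256
Total = 69.6256 - 6.3046 = 63.321


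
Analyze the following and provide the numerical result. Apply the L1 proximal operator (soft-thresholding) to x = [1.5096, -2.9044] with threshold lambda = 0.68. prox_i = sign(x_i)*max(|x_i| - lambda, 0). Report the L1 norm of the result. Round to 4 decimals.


Soft-thresholding with lambda = 0.68:
prox(1.5096) = sign(1.5096)*max(|1.5096| - 0.68, 0) = 0.8296
prox(-2.9044) = sign(-2.9044)*max(|-2.9044| - 0.68, 0) = -2.2244
prox(x) = [0.8296, -2.2244]
||prox(x)||_1 = 0.8296 + 2.2244 = 3.054


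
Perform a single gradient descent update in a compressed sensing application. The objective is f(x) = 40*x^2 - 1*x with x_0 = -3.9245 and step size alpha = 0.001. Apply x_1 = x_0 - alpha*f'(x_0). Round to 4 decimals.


We compute the gradient at x_0 and apply the update.
f'(x) = 80*x - 1
f'(-3.9245) = 80*-3.9245 - 1 = -314.96
x_1 = -3.9245 - 0.001*-314.96 = -3.6095


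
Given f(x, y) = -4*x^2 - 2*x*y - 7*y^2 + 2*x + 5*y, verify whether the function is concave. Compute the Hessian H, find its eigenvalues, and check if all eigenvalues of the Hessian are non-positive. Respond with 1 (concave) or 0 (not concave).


The Hessian of f(x,y) = -4*x^2 - 2*x*y - 7*y^2 + 2*x + 5*y is:
H = [[-8, -2], [-2, -14]]
Trace = -8 - 14 = -22
Determinant = -8*-14 - (-2)^2 = 108
Discriminant = (-22)^2 - 4*108 = 52.0
Eigenvalues: lambda_1 = -14.6056, lambda_2 = -7.3944
The function is concave.

1


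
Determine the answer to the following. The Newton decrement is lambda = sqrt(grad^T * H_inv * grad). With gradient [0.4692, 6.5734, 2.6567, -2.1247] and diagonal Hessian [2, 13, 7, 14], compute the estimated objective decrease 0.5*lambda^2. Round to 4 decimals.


Step 1: H is diagonal, so H^(-1) * g = [0.2346, 0.5056, 0.3795, -0.1518].
Step 2: g^T H^(-1) g = sum_i g_i^2 / H_ii
  = (0.4692)^2/2 + (6.5734)^2/13 + (2.6567)^2/7 + (-2.1247)^2/14
  = 0.1101 + 3.3238 + 1.0083 + 0.3225 = 4.7646
Step 3: Objective decrease = 0.5 * g^T H^(-1) g = 2.3823


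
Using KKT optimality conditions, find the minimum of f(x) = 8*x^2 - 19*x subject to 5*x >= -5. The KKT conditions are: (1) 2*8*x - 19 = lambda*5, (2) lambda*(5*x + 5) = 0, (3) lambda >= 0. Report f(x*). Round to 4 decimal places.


Step 1: Try lambda = 0 (constraint inactive).
Stationarity: 2*8*x - 19 = 0
x* = 19/(2*8) = 1.1875
Check constraint: 5*1.1875 = 5.9375 >= -5 -- satisfied.
Step 2: Compute optimal value.
f(x*) = 8*1.1875^2 - 19*1.1875 = -11.2813


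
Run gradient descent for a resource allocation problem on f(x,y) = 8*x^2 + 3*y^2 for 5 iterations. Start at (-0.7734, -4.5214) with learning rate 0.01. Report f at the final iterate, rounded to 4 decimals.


Gradient descent on f(x,y) = 8*x^2 + 3*y^2.
Starting point: (-0.7734, -4.5214), alpha = 0.01
Step 1: grad_x = 2*8*-0.7734 = -12.3744, grad_y = 2*3*-4.5214 = -27.1284
  x_1 = -0.7734 - 0.01*-12.3744 = -0.6497
  y_1 = -4.5214 - 0.01*-27.1284 = -4.2501
Step 2: grad_x = 2*8*-0.6497 = -10.3945, grad_y = 2*3*-4.2501 = -25.5007
  x_2 = -0.6497 - 0.01*-10.3945 = -0.5457
  y_2 = -4.2501 - 0.01*-25.5007 = -3.9951
Step 3: grad_x = 2*8*-0.5457 = -8.7314, grad_y = 2*3*-3.9951 = -23.9707
  x_3 = -0.5457 - 0.01*-8.7314 = -0.4584
  y_3 = -3.9951 - 0.01*-23.9707 = -3.7554
Step 4: grad_x = 2*8*-0.4584 = -7.3344, grad_y = 2*3*-3.7554 = -22.5324
  x_4 = -0.4584 - 0.01*-7.3344 = -0.3851
  y_4 = -3.7554 - 0.01*-22.5324 = -3.5301
Step 5: grad_x = 2*8*-0.3851 = -6.1609, grad_y = 2*3*-3.5301 = -21.1805
  x_5 = -0.3851 - 0.01*-6.1609 = -0.3234
  y_5 = -3.5301 - 0.01*-21.1805 = -3.3183
f(-0.3234, -3.3183) = 8*(-0.3234)^2 + 3*(-3.3183)^2 = 33.8698


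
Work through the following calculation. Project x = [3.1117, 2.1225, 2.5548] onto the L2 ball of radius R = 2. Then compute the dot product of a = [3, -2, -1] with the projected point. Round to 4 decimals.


Step 1: Compute ||x|| (intermediates to 6 decimals).
||x|| = sqrt(3.1117^2 + 2.1225^2 + 2.5548^2) = 4.551339
Step 2: Project.
Since ||x|| > R, scale = R/||x|| = 2/4.551339 = 0.439431, proj(x) = scale * x
proj(x) = [1.367377, 0.932692, 1.122658]
Step 3: Dot product.
a^T * proj(x) = 3*1.367377 - 2*0.932692 - 1*1.122658 = 1.1141


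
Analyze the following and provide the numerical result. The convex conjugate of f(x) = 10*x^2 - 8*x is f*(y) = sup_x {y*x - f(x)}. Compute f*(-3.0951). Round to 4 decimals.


f*(y) = sup_x {y*x - a*x^2 - b*x} = sup_x {(y-b)*x - a*x^2}
FOC: (y - b) - 2a*x = 0 => x* = (y - b)/(2a)
x* = (-3.0951 + 8)/(2*10) = 0.2452
f*(-3.0951) = (y-b)^2/(4a) = (-3.0951 + 8)^2/(4*10)
= 24.058/40 = 0.6015
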